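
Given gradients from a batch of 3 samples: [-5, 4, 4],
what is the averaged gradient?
Average gradient = 1

Average = (1/3)(-5 + 4 + 4) = 3/3 = 1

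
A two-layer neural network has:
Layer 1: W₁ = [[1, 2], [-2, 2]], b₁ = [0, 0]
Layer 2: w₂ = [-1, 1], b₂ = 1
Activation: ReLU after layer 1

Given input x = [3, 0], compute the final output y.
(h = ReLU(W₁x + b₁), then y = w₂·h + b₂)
y = -2

Layer 1 pre-activation: z₁ = [3, -6]
After ReLU: h = [3, 0]
Layer 2 output: y = -1×3 + 1×0 + 1 = -2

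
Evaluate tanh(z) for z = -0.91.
-0.7211

tanh(-0.91) = (e^(-0.91) - e^(0.91))/(e^(-0.91) + e^(0.91)) = -0.7211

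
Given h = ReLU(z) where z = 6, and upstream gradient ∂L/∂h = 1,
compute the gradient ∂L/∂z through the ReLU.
∂L/∂z = 1

h = ReLU(6) = 6
Since z > 0: ∂h/∂z = 1
∂L/∂z = ∂L/∂h · ∂h/∂z = 1 × 1 = 1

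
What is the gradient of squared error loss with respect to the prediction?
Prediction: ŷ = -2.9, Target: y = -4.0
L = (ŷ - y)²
∂L/∂ŷ = 2.2

∂L/∂ŷ = 2(ŷ - y) = 2(-2.9 - -4.0) = 2(1.1) = 2.2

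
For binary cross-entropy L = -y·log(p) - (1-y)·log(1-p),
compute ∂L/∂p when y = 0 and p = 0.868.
∂L/∂p = 7.576

∂L/∂p = -y/p + (1-y)/(1-p) = 0 + 1/0.132 = 7.576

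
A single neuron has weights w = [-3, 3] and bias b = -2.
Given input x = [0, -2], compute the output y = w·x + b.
y = -8

y = (-3)(0) + (3)(-2) + -2 = -8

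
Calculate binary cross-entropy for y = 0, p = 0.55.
L = 0.7985

L = -0·log(0.55) - 1·log(0.45) = -log(0.45) = 0.7985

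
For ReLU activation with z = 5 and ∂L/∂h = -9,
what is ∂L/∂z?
∂L/∂z = -9

h = ReLU(5) = 5
Since z > 0: ∂h/∂z = 1
∂L/∂z = ∂L/∂h · ∂h/∂z = -9 × 1 = -9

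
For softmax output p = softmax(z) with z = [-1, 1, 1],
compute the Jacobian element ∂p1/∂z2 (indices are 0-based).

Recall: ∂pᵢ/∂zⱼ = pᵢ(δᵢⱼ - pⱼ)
∂p1/∂z2 = -0.2193

p = softmax(z) = [0.06338, 0.4683, 0.4683]
p1 = 0.4683, p2 = 0.4683

∂p1/∂z2 = -p1 × p2 = -0.4683 × 0.4683 = -0.2193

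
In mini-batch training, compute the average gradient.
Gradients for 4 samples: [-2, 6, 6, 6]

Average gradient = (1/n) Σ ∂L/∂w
Average gradient = 4

Average = (1/4)(-2 + 6 + 6 + 6) = 16/4 = 4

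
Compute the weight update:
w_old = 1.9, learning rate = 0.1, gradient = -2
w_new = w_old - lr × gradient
w_new = 2.1

w_new = w - η·∂L/∂w = 1.9 - 0.1×(-2) = 1.9 - (-0.2) = 2.1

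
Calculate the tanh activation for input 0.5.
0.4621

tanh(0.5) = (e^(0.5) - e^(-0.5))/(e^(0.5) + e^(-0.5)) = 0.4621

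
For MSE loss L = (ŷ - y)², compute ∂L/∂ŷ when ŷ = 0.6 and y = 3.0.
∂L/∂ŷ = -4.8

∂L/∂ŷ = 2(ŷ - y) = 2(0.6 - 3.0) = 2(-2.4) = -4.8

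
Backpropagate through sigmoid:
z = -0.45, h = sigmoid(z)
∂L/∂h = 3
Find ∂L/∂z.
∂L/∂z = 0.7133

σ(-0.45) = 0.3894
σ'(-0.45) = σ(-0.45)(1 - σ(-0.45)) = 0.3894 × 0.6106 = 0.2378
∂L/∂z = ∂L/∂h · σ'(z) = 3 × 0.2378 = 0.7133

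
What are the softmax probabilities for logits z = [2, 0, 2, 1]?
p = [0.3995, 0.0541, 0.3995, 0.147]

exp(z) = [7.389, 1, 7.389, 2.718]
Sum = 18.5
p = [0.3995, 0.0541, 0.3995, 0.147]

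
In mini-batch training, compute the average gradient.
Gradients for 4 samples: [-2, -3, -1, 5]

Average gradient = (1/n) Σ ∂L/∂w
Average gradient = -0.25

Average = (1/4)(-2 + -3 + -1 + 5) = -1/4 = -0.25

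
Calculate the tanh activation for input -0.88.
-0.7064

tanh(-0.88) = (e^(-0.88) - e^(0.88))/(e^(-0.88) + e^(0.88)) = -0.7064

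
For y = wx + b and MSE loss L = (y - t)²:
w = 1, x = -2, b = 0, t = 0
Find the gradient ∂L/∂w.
∂L/∂w = 8

y = wx + b = (1)(-2) + 0 = -2
∂L/∂y = 2(y - t) = 2(-2 - 0) = -4
∂y/∂w = x = -2
∂L/∂w = ∂L/∂y · ∂y/∂w = -4 × -2 = 8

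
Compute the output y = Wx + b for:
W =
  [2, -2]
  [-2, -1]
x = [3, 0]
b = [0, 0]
y = [6, -6]

Wx = [2×3 + -2×0, -2×3 + -1×0]
   = [6, -6]
y = Wx + b = [6 + 0, -6 + 0] = [6, -6]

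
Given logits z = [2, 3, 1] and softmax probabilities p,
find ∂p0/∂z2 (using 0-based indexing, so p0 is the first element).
∂p0/∂z2 = -0.02203

p = softmax(z) = [0.2447, 0.6652, 0.09003]
p0 = 0.2447, p2 = 0.09003

∂p0/∂z2 = -p0 × p2 = -0.2447 × 0.09003 = -0.02203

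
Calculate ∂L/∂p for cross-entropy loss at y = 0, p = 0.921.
∂L/∂p = 12.66

∂L/∂p = -y/p + (1-y)/(1-p) = 0 + 1/0.079 = 12.66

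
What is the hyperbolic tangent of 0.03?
0.02999

tanh(0.03) = (e^(0.03) - e^(-0.03))/(e^(0.03) + e^(-0.03)) = 0.02999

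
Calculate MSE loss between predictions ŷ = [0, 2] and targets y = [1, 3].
MSE = 1

MSE = (1/2)((0-1)² + (2-3)²) = (1/2)(1 + 1) = 1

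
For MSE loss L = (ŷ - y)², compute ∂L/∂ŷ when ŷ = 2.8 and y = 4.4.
∂L/∂ŷ = -3.2

∂L/∂ŷ = 2(ŷ - y) = 2(2.8 - 4.4) = 2(-1.6) = -3.2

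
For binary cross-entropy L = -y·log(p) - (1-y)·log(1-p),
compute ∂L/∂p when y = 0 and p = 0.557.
∂L/∂p = 2.257

∂L/∂p = -y/p + (1-y)/(1-p) = 0 + 1/0.443 = 2.257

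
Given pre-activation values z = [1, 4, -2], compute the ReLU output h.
h = [1, 4, 0]

ReLU applied element-wise: max(0,1)=1, max(0,4)=4, max(0,-2)=0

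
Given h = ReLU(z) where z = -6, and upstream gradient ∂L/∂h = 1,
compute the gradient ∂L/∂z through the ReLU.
∂L/∂z = 0

h = ReLU(-6) = 0
Since z < 0: ∂h/∂z = 0
∂L/∂z = ∂L/∂h · ∂h/∂z = 1 × 0 = 0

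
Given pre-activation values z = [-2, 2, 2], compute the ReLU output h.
h = [0, 2, 2]

ReLU applied element-wise: max(0,-2)=0, max(0,2)=2, max(0,2)=2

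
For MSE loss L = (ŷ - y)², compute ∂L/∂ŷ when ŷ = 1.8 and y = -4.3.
∂L/∂ŷ = 12.2

∂L/∂ŷ = 2(ŷ - y) = 2(1.8 - -4.3) = 2(6.1) = 12.2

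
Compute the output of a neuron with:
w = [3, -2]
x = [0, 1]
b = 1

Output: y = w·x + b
y = -1

y = (3)(0) + (-2)(1) + 1 = -1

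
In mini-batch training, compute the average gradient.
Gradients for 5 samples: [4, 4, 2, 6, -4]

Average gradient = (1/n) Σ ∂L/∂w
Average gradient = 2.4

Average = (1/5)(4 + 4 + 2 + 6 + -4) = 12/5 = 2.4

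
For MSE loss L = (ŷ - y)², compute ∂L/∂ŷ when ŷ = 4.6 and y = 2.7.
∂L/∂ŷ = 3.8

∂L/∂ŷ = 2(ŷ - y) = 2(4.6 - 2.7) = 2(1.9) = 3.8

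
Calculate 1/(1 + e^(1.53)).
0.178

sigmoid(-1.53) = 1/(1 + e^(1.53)) = 1/(1 + 4.618) = 0.178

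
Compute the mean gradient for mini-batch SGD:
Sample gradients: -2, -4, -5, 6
Average gradient = -1.25

Average = (1/4)(-2 + -4 + -5 + 6) = -5/4 = -1.25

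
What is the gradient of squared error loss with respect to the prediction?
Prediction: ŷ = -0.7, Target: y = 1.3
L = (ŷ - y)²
∂L/∂ŷ = -4.0

∂L/∂ŷ = 2(ŷ - y) = 2(-0.7 - 1.3) = 2(-2.0) = -4.0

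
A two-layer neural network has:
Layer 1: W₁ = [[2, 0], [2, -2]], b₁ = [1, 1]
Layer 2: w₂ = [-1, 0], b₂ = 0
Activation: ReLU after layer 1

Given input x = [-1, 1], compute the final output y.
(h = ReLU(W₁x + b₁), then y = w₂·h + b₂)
y = 0

Layer 1 pre-activation: z₁ = [-1, -3]
After ReLU: h = [0, 0]
Layer 2 output: y = -1×0 + 0×0 + 0 = 0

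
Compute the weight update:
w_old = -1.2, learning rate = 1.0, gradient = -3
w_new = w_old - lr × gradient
w_new = 1.8

w_new = w - η·∂L/∂w = -1.2 - 1.0×(-3) = -1.2 - (-3) = 1.8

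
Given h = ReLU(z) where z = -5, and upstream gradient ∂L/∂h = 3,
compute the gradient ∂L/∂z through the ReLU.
∂L/∂z = 0

h = ReLU(-5) = 0
Since z < 0: ∂h/∂z = 0
∂L/∂z = ∂L/∂h · ∂h/∂z = 3 × 0 = 0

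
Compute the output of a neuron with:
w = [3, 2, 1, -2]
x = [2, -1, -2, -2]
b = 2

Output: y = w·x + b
y = 8

y = (3)(2) + (2)(-1) + (1)(-2) + (-2)(-2) + 2 = 8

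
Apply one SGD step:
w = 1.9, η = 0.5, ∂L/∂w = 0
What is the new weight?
w_new = 1.9

w_new = w - η·∂L/∂w = 1.9 - 0.5×(0) = 1.9 - (0) = 1.9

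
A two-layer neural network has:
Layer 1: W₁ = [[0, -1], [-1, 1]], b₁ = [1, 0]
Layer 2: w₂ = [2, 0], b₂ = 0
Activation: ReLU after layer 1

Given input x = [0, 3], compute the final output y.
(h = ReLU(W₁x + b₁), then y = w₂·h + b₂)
y = 0

Layer 1 pre-activation: z₁ = [-2, 3]
After ReLU: h = [0, 3]
Layer 2 output: y = 2×0 + 0×3 + 0 = 0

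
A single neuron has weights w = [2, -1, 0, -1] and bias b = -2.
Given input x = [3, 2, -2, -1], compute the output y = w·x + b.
y = 3

y = (2)(3) + (-1)(2) + (0)(-2) + (-1)(-1) + -2 = 3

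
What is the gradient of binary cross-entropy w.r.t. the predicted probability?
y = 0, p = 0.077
∂L/∂p = 1.083

∂L/∂p = -y/p + (1-y)/(1-p) = 0 + 1/0.923 = 1.083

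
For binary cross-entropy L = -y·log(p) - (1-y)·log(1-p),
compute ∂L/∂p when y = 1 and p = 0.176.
∂L/∂p = -5.682

∂L/∂p = -y/p + (1-y)/(1-p) = -1/0.176 + 0 = -5.682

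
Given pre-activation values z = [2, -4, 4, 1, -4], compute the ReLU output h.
h = [2, 0, 4, 1, 0]

ReLU applied element-wise: max(0,2)=2, max(0,-4)=0, max(0,4)=4, max(0,1)=1, max(0,-4)=0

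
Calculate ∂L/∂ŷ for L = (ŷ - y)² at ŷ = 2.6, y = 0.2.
∂L/∂ŷ = 4.8

∂L/∂ŷ = 2(ŷ - y) = 2(2.6 - 0.2) = 2(2.4) = 4.8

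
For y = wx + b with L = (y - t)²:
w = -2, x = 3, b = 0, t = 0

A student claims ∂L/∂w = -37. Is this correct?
Incorrect

y = (-2)(3) + 0 = -6
∂L/∂y = 2(y - t) = 2(-6 - 0) = -12
∂y/∂w = x = 3
∂L/∂w = -12 × 3 = -36

Claimed value: -37
Incorrect: The correct gradient is -36.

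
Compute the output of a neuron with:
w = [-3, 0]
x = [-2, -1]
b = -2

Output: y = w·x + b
y = 4

y = (-3)(-2) + (0)(-1) + -2 = 4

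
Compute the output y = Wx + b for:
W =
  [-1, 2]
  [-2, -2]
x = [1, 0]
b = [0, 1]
y = [-1, -1]

Wx = [-1×1 + 2×0, -2×1 + -2×0]
   = [-1, -2]
y = Wx + b = [-1 + 0, -2 + 1] = [-1, -1]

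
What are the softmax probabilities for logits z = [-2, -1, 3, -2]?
p = [0.0065, 0.0178, 0.9692, 0.0065]

exp(z) = [0.1353, 0.3679, 20.09, 0.1353]
Sum = 20.72
p = [0.0065, 0.0178, 0.9692, 0.0065]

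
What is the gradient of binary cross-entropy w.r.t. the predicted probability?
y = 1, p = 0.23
∂L/∂p = -4.348

∂L/∂p = -y/p + (1-y)/(1-p) = -1/0.23 + 0 = -4.348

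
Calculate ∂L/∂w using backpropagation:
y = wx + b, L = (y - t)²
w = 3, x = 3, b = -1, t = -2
∂L/∂w = 60

y = wx + b = (3)(3) + -1 = 8
∂L/∂y = 2(y - t) = 2(8 - -2) = 20
∂y/∂w = x = 3
∂L/∂w = ∂L/∂y · ∂y/∂w = 20 × 3 = 60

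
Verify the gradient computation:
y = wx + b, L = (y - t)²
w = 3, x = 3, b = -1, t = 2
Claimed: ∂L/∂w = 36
Correct

y = (3)(3) + -1 = 8
∂L/∂y = 2(y - t) = 2(8 - 2) = 12
∂y/∂w = x = 3
∂L/∂w = 12 × 3 = 36

Claimed value: 36
Correct: The correct gradient is 36.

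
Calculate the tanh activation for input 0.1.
0.09967

tanh(0.1) = (e^(0.1) - e^(-0.1))/(e^(0.1) + e^(-0.1)) = 0.09967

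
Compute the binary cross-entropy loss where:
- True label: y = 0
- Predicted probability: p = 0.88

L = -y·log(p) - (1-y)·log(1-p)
L = 2.12

L = -0·log(0.88) - 1·log(0.12) = -log(0.12) = 2.12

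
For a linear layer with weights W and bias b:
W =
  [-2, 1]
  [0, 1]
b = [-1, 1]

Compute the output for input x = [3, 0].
y = [-7, 1]

Wx = [-2×3 + 1×0, 0×3 + 1×0]
   = [-6, 0]
y = Wx + b = [-6 + -1, 0 + 1] = [-7, 1]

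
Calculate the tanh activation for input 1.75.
0.9414

tanh(1.75) = (e^(1.75) - e^(-1.75))/(e^(1.75) + e^(-1.75)) = 0.9414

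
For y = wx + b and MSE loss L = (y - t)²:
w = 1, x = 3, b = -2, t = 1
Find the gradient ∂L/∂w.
∂L/∂w = 0

y = wx + b = (1)(3) + -2 = 1
∂L/∂y = 2(y - t) = 2(1 - 1) = 0
∂y/∂w = x = 3
∂L/∂w = ∂L/∂y · ∂y/∂w = 0 × 3 = 0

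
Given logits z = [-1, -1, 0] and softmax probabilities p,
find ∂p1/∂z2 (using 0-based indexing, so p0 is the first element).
∂p1/∂z2 = -0.1221

p = softmax(z) = [0.2119, 0.2119, 0.5761]
p1 = 0.2119, p2 = 0.5761

∂p1/∂z2 = -p1 × p2 = -0.2119 × 0.5761 = -0.1221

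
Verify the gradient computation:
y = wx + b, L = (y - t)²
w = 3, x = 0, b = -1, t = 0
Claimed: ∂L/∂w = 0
Correct

y = (3)(0) + -1 = -1
∂L/∂y = 2(y - t) = 2(-1 - 0) = -2
∂y/∂w = x = 0
∂L/∂w = -2 × 0 = 0

Claimed value: 0
Correct: The correct gradient is 0.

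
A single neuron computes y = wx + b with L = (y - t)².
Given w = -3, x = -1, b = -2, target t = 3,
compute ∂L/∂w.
∂L/∂w = 4

y = wx + b = (-3)(-1) + -2 = 1
∂L/∂y = 2(y - t) = 2(1 - 3) = -4
∂y/∂w = x = -1
∂L/∂w = ∂L/∂y · ∂y/∂w = -4 × -1 = 4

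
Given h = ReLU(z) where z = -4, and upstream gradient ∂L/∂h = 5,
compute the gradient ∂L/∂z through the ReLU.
∂L/∂z = 0

h = ReLU(-4) = 0
Since z < 0: ∂h/∂z = 0
∂L/∂z = ∂L/∂h · ∂h/∂z = 5 × 0 = 0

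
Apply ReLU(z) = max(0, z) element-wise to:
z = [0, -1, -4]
h = [0, 0, 0]

ReLU applied element-wise: max(0,0)=0, max(0,-1)=0, max(0,-4)=0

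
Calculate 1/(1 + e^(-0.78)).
0.6857

sigmoid(0.78) = 1/(1 + e^(-0.78)) = 1/(1 + 0.4584) = 0.6857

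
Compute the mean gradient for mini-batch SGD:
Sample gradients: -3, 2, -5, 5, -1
Average gradient = -0.4

Average = (1/5)(-3 + 2 + -5 + 5 + -1) = -2/5 = -0.4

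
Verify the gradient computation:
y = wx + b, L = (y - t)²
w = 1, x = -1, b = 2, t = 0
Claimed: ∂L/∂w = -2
Correct

y = (1)(-1) + 2 = 1
∂L/∂y = 2(y - t) = 2(1 - 0) = 2
∂y/∂w = x = -1
∂L/∂w = 2 × -1 = -2

Claimed value: -2
Correct: The correct gradient is -2.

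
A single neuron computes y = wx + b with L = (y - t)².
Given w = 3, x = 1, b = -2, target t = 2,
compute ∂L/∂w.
∂L/∂w = -2

y = wx + b = (3)(1) + -2 = 1
∂L/∂y = 2(y - t) = 2(1 - 2) = -2
∂y/∂w = x = 1
∂L/∂w = ∂L/∂y · ∂y/∂w = -2 × 1 = -2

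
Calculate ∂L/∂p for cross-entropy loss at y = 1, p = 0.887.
∂L/∂p = -1.127

∂L/∂p = -y/p + (1-y)/(1-p) = -1/0.887 + 0 = -1.127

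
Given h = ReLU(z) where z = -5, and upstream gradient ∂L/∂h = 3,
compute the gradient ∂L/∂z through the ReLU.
∂L/∂z = 0

h = ReLU(-5) = 0
Since z < 0: ∂h/∂z = 0
∂L/∂z = ∂L/∂h · ∂h/∂z = 3 × 0 = 0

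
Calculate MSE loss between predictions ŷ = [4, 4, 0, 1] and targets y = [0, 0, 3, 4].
MSE = 12.5

MSE = (1/4)((4-0)² + (4-0)² + (0-3)² + (1-4)²) = (1/4)(16 + 16 + 9 + 9) = 12.5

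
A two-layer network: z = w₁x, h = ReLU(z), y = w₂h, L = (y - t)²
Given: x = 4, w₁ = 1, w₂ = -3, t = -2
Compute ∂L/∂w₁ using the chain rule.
∂L/∂w₁ = 240

Forward pass:
z = w₁x = 1×4 = 4
h = ReLU(4) = 4
y = w₂h = -3×4 = -12

Backward pass:
∂L/∂y = 2(y - t) = 2(-12 - -2) = -20
∂y/∂h = w₂ = -3
∂h/∂z = 1 (ReLU derivative)
∂z/∂w₁ = x = 4

∂L/∂w₁ = -20 × -3 × 1 × 4 = 240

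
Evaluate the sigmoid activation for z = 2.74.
0.9393

sigmoid(2.74) = 1/(1 + e^(-2.74)) = 1/(1 + 0.06457) = 0.9393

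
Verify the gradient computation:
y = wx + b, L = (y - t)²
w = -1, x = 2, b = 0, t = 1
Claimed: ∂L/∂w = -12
Correct

y = (-1)(2) + 0 = -2
∂L/∂y = 2(y - t) = 2(-2 - 1) = -6
∂y/∂w = x = 2
∂L/∂w = -6 × 2 = -12

Claimed value: -12
Correct: The correct gradient is -12.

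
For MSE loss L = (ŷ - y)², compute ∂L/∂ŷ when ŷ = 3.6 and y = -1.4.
∂L/∂ŷ = 10.0

∂L/∂ŷ = 2(ŷ - y) = 2(3.6 - -1.4) = 2(5.0) = 10.0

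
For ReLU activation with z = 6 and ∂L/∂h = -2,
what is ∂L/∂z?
∂L/∂z = -2

h = ReLU(6) = 6
Since z > 0: ∂h/∂z = 1
∂L/∂z = ∂L/∂h · ∂h/∂z = -2 × 1 = -2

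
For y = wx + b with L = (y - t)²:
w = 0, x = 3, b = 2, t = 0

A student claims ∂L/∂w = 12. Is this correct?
Correct

y = (0)(3) + 2 = 2
∂L/∂y = 2(y - t) = 2(2 - 0) = 4
∂y/∂w = x = 3
∂L/∂w = 4 × 3 = 12

Claimed value: 12
Correct: The correct gradient is 12.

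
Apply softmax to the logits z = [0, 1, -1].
p = [0.2447, 0.6652, 0.09]

exp(z) = [1, 2.718, 0.3679]
Sum = 4.086
p = [0.2447, 0.6652, 0.09]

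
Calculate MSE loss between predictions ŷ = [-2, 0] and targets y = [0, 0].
MSE = 2

MSE = (1/2)((-2-0)² + (0-0)²) = (1/2)(4 + 0) = 2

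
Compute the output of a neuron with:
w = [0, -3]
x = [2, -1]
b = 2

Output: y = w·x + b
y = 5

y = (0)(2) + (-3)(-1) + 2 = 5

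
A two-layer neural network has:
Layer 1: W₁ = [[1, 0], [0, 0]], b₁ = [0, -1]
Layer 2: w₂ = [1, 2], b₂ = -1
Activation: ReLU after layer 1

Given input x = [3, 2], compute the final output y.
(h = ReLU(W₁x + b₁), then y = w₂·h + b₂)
y = 2

Layer 1 pre-activation: z₁ = [3, -1]
After ReLU: h = [3, 0]
Layer 2 output: y = 1×3 + 2×0 + -1 = 2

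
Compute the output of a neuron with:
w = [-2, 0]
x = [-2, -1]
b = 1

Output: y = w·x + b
y = 5

y = (-2)(-2) + (0)(-1) + 1 = 5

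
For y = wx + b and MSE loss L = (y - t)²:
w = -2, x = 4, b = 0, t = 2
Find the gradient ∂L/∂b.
∂L/∂b = -20

y = wx + b = (-2)(4) + 0 = -8
∂L/∂y = 2(y - t) = 2(-8 - 2) = -20
∂y/∂b = 1
∂L/∂b = ∂L/∂y · ∂y/∂b = -20 × 1 = -20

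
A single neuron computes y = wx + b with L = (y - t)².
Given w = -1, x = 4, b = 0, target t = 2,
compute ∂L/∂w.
∂L/∂w = -48

y = wx + b = (-1)(4) + 0 = -4
∂L/∂y = 2(y - t) = 2(-4 - 2) = -12
∂y/∂w = x = 4
∂L/∂w = ∂L/∂y · ∂y/∂w = -12 × 4 = -48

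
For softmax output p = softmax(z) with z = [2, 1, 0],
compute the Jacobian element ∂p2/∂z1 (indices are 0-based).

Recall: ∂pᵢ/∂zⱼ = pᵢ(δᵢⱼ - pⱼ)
∂p2/∂z1 = -0.02203

p = softmax(z) = [0.6652, 0.2447, 0.09003]
p2 = 0.09003, p1 = 0.2447

∂p2/∂z1 = -p2 × p1 = -0.09003 × 0.2447 = -0.02203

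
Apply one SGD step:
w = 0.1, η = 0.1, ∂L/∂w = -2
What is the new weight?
w_new = 0.3

w_new = w - η·∂L/∂w = 0.1 - 0.1×(-2) = 0.1 - (-0.2) = 0.3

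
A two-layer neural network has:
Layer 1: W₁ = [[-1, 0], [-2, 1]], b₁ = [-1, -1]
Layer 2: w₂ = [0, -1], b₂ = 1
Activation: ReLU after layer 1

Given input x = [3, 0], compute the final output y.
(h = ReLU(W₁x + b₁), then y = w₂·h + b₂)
y = 1

Layer 1 pre-activation: z₁ = [-4, -7]
After ReLU: h = [0, 0]
Layer 2 output: y = 0×0 + -1×0 + 1 = 1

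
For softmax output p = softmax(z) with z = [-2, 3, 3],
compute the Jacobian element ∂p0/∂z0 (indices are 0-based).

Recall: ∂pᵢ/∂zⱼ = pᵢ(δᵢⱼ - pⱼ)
∂p0/∂z0 = 0.003346

p = softmax(z) = [0.003358, 0.4983, 0.4983]
p0 = 0.003358

∂p0/∂z0 = p0(1 - p0) = 0.003358 × (1 - 0.003358) = 0.003346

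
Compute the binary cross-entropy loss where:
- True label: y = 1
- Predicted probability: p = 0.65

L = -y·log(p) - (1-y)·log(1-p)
L = 0.4308

L = -1·log(0.65) - 0·log(0.35) = -log(0.65) = 0.4308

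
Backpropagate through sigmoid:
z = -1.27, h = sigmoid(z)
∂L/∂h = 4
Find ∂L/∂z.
∂L/∂z = 0.6847

σ(-1.27) = 0.2193
σ'(-1.27) = σ(-1.27)(1 - σ(-1.27)) = 0.2193 × 0.7807 = 0.1712
∂L/∂z = ∂L/∂h · σ'(z) = 4 × 0.1712 = 0.6847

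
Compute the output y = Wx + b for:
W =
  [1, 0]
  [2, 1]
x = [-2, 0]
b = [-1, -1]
y = [-3, -5]

Wx = [1×-2 + 0×0, 2×-2 + 1×0]
   = [-2, -4]
y = Wx + b = [-2 + -1, -4 + -1] = [-3, -5]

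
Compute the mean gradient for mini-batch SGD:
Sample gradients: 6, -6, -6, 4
Average gradient = -0.5

Average = (1/4)(6 + -6 + -6 + 4) = -2/4 = -0.5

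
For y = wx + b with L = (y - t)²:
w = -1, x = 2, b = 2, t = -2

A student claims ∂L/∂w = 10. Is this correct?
Incorrect

y = (-1)(2) + 2 = 0
∂L/∂y = 2(y - t) = 2(0 - -2) = 4
∂y/∂w = x = 2
∂L/∂w = 4 × 2 = 8

Claimed value: 10
Incorrect: The correct gradient is 8.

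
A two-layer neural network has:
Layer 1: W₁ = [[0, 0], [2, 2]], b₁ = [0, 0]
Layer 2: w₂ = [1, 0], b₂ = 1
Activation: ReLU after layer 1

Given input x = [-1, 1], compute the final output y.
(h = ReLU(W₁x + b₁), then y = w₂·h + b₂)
y = 1

Layer 1 pre-activation: z₁ = [0, 0]
After ReLU: h = [0, 0]
Layer 2 output: y = 1×0 + 0×0 + 1 = 1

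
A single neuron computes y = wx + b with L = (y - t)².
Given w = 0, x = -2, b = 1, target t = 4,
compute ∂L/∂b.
∂L/∂b = -6

y = wx + b = (0)(-2) + 1 = 1
∂L/∂y = 2(y - t) = 2(1 - 4) = -6
∂y/∂b = 1
∂L/∂b = ∂L/∂y · ∂y/∂b = -6 × 1 = -6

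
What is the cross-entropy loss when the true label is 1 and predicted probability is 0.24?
L = 1.427

L = -1·log(0.24) - 0·log(0.76) = -log(0.24) = 1.427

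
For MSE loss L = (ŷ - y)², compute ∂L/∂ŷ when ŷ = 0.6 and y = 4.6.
∂L/∂ŷ = -8.0

∂L/∂ŷ = 2(ŷ - y) = 2(0.6 - 4.6) = 2(-4.0) = -8.0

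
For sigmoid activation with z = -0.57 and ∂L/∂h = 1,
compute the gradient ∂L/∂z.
∂L/∂z = 0.2307

σ(-0.57) = 0.3612
σ'(-0.57) = σ(-0.57)(1 - σ(-0.57)) = 0.3612 × 0.6388 = 0.2307
∂L/∂z = ∂L/∂h · σ'(z) = 1 × 0.2307 = 0.2307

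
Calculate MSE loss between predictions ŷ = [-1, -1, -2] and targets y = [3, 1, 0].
MSE = 8

MSE = (1/3)((-1-3)² + (-1-1)² + (-2-0)²) = (1/3)(16 + 4 + 4) = 8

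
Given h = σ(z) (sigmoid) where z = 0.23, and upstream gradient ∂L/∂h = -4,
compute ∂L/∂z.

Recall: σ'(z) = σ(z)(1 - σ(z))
∂L/∂z = -0.9869

σ(0.23) = 0.5572
σ'(0.23) = σ(0.23)(1 - σ(0.23)) = 0.5572 × 0.4428 = 0.2467
∂L/∂z = ∂L/∂h · σ'(z) = -4 × 0.2467 = -0.9869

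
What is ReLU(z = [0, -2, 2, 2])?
h = [0, 0, 2, 2]

ReLU applied element-wise: max(0,0)=0, max(0,-2)=0, max(0,2)=2, max(0,2)=2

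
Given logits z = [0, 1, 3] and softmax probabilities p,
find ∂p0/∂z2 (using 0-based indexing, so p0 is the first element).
∂p0/∂z2 = -0.03545

p = softmax(z) = [0.04201, 0.1142, 0.8438]
p0 = 0.04201, p2 = 0.8438

∂p0/∂z2 = -p0 × p2 = -0.04201 × 0.8438 = -0.03545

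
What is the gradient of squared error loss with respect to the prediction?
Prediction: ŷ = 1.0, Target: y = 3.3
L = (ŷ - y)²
∂L/∂ŷ = -4.6

∂L/∂ŷ = 2(ŷ - y) = 2(1.0 - 3.3) = 2(-2.3) = -4.6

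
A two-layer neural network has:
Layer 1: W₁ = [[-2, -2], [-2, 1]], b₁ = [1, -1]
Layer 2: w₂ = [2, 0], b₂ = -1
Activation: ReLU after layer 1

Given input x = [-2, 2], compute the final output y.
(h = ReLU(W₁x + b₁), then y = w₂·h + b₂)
y = 1

Layer 1 pre-activation: z₁ = [1, 5]
After ReLU: h = [1, 5]
Layer 2 output: y = 2×1 + 0×5 + -1 = 1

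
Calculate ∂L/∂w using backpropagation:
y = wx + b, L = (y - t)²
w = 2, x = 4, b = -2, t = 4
∂L/∂w = 16

y = wx + b = (2)(4) + -2 = 6
∂L/∂y = 2(y - t) = 2(6 - 4) = 4
∂y/∂w = x = 4
∂L/∂w = ∂L/∂y · ∂y/∂w = 4 × 4 = 16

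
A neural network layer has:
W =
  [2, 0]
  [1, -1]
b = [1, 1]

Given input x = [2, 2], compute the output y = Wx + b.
y = [5, 1]

Wx = [2×2 + 0×2, 1×2 + -1×2]
   = [4, 0]
y = Wx + b = [4 + 1, 0 + 1] = [5, 1]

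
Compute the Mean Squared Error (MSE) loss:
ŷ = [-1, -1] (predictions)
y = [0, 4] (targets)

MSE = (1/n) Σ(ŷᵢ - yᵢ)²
MSE = 13

MSE = (1/2)((-1-0)² + (-1-4)²) = (1/2)(1 + 25) = 13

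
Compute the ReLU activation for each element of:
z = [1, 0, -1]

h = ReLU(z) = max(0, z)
h = [1, 0, 0]

ReLU applied element-wise: max(0,1)=1, max(0,0)=0, max(0,-1)=0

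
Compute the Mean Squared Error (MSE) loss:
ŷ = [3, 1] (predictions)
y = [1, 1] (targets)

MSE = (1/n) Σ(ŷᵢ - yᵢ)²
MSE = 2

MSE = (1/2)((3-1)² + (1-1)²) = (1/2)(4 + 0) = 2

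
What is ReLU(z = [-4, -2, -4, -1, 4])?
h = [0, 0, 0, 0, 4]

ReLU applied element-wise: max(0,-4)=0, max(0,-2)=0, max(0,-4)=0, max(0,-1)=0, max(0,4)=4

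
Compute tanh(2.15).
0.9732

tanh(2.15) = (e^(2.15) - e^(-2.15))/(e^(2.15) + e^(-2.15)) = 0.9732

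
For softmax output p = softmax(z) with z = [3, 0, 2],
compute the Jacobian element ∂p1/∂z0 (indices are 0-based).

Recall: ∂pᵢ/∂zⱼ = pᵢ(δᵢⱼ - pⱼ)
∂p1/∂z0 = -0.02477

p = softmax(z) = [0.7054, 0.03512, 0.2595]
p1 = 0.03512, p0 = 0.7054

∂p1/∂z0 = -p1 × p0 = -0.03512 × 0.7054 = -0.02477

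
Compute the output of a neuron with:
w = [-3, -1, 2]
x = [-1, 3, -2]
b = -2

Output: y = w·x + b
y = -6

y = (-3)(-1) + (-1)(3) + (2)(-2) + -2 = -6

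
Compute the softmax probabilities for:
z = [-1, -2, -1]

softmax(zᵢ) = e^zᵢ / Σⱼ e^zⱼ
p = [0.4223, 0.1554, 0.4223]

exp(z) = [0.3679, 0.1353, 0.3679]
Sum = 0.8711
p = [0.4223, 0.1554, 0.4223]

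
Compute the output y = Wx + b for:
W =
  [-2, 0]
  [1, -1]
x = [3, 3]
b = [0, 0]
y = [-6, 0]

Wx = [-2×3 + 0×3, 1×3 + -1×3]
   = [-6, 0]
y = Wx + b = [-6 + 0, 0 + 0] = [-6, 0]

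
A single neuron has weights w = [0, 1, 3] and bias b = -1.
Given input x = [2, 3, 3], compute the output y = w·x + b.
y = 11

y = (0)(2) + (1)(3) + (3)(3) + -1 = 11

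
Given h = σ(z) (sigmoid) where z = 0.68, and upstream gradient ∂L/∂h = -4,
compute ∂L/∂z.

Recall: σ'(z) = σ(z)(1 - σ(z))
∂L/∂z = -0.8928

σ(0.68) = 0.6637
σ'(0.68) = σ(0.68)(1 - σ(0.68)) = 0.6637 × 0.3363 = 0.2232
∂L/∂z = ∂L/∂h · σ'(z) = -4 × 0.2232 = -0.8928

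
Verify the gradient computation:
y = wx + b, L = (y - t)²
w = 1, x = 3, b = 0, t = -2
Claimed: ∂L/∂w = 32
Incorrect

y = (1)(3) + 0 = 3
∂L/∂y = 2(y - t) = 2(3 - -2) = 10
∂y/∂w = x = 3
∂L/∂w = 10 × 3 = 30

Claimed value: 32
Incorrect: The correct gradient is 30.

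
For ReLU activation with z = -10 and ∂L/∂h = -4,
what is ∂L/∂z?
∂L/∂z = 0

h = ReLU(-10) = 0
Since z < 0: ∂h/∂z = 0
∂L/∂z = ∂L/∂h · ∂h/∂z = -4 × 0 = 0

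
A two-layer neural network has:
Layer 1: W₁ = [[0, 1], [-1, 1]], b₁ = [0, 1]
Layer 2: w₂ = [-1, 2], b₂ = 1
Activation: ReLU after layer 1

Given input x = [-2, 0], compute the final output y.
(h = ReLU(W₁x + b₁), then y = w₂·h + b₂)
y = 7

Layer 1 pre-activation: z₁ = [0, 3]
After ReLU: h = [0, 3]
Layer 2 output: y = -1×0 + 2×3 + 1 = 7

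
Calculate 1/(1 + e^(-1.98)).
0.8787

sigmoid(1.98) = 1/(1 + e^(-1.98)) = 1/(1 + 0.1381) = 0.8787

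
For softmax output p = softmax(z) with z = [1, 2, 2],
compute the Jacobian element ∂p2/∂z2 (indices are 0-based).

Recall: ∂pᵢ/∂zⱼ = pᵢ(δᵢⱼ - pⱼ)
∂p2/∂z2 = 0.244

p = softmax(z) = [0.1554, 0.4223, 0.4223]
p2 = 0.4223

∂p2/∂z2 = p2(1 - p2) = 0.4223 × (1 - 0.4223) = 0.244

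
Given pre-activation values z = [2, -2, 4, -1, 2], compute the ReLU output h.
h = [2, 0, 4, 0, 2]

ReLU applied element-wise: max(0,2)=2, max(0,-2)=0, max(0,4)=4, max(0,-1)=0, max(0,2)=2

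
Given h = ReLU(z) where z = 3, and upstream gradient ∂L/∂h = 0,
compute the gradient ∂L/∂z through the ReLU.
∂L/∂z = 0

h = ReLU(3) = 3
Since z > 0: ∂h/∂z = 1
∂L/∂z = ∂L/∂h · ∂h/∂z = 0 × 1 = 0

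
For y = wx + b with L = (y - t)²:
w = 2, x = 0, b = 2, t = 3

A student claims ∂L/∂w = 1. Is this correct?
Incorrect

y = (2)(0) + 2 = 2
∂L/∂y = 2(y - t) = 2(2 - 3) = -2
∂y/∂w = x = 0
∂L/∂w = -2 × 0 = 0

Claimed value: 1
Incorrect: The correct gradient is 0.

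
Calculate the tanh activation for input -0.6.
-0.537

tanh(-0.6) = (e^(-0.6) - e^(0.6))/(e^(-0.6) + e^(0.6)) = -0.537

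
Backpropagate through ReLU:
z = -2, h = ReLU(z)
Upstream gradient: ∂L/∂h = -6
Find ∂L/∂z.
∂L/∂z = 0

h = ReLU(-2) = 0
Since z < 0: ∂h/∂z = 0
∂L/∂z = ∂L/∂h · ∂h/∂z = -6 × 0 = 0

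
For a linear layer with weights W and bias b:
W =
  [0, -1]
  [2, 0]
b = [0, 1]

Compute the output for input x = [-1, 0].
y = [0, -1]

Wx = [0×-1 + -1×0, 2×-1 + 0×0]
   = [0, -2]
y = Wx + b = [0 + 0, -2 + 1] = [0, -1]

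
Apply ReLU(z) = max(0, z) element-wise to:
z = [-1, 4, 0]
h = [0, 4, 0]

ReLU applied element-wise: max(0,-1)=0, max(0,4)=4, max(0,0)=0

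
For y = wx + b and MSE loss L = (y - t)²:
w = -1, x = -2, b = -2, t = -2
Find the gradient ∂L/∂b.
∂L/∂b = 4

y = wx + b = (-1)(-2) + -2 = 0
∂L/∂y = 2(y - t) = 2(0 - -2) = 4
∂y/∂b = 1
∂L/∂b = ∂L/∂y · ∂y/∂b = 4 × 1 = 4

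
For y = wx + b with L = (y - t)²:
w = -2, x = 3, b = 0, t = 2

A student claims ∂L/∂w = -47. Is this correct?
Incorrect

y = (-2)(3) + 0 = -6
∂L/∂y = 2(y - t) = 2(-6 - 2) = -16
∂y/∂w = x = 3
∂L/∂w = -16 × 3 = -48

Claimed value: -47
Incorrect: The correct gradient is -48.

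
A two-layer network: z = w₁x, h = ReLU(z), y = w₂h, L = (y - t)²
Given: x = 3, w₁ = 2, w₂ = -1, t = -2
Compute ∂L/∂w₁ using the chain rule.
∂L/∂w₁ = 24

Forward pass:
z = w₁x = 2×3 = 6
h = ReLU(6) = 6
y = w₂h = -1×6 = -6

Backward pass:
∂L/∂y = 2(y - t) = 2(-6 - -2) = -8
∂y/∂h = w₂ = -1
∂h/∂z = 1 (ReLU derivative)
∂z/∂w₁ = x = 3

∂L/∂w₁ = -8 × -1 × 1 × 3 = 24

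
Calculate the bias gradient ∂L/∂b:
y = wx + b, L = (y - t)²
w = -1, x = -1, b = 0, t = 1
∂L/∂b = 0

y = wx + b = (-1)(-1) + 0 = 1
∂L/∂y = 2(y - t) = 2(1 - 1) = 0
∂y/∂b = 1
∂L/∂b = ∂L/∂y · ∂y/∂b = 0 × 1 = 0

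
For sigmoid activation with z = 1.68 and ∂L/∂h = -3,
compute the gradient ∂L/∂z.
∂L/∂z = -0.3972

σ(1.68) = 0.8429
σ'(1.68) = σ(1.68)(1 - σ(1.68)) = 0.8429 × 0.1571 = 0.1324
∂L/∂z = ∂L/∂h · σ'(z) = -3 × 0.1324 = -0.3972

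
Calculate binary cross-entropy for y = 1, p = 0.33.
L = 1.109

L = -1·log(0.33) - 0·log(0.67) = -log(0.33) = 1.109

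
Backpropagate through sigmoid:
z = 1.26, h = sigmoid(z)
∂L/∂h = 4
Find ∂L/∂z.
∂L/∂z = 0.6886

σ(1.26) = 0.779
σ'(1.26) = σ(1.26)(1 - σ(1.26)) = 0.779 × 0.221 = 0.1721
∂L/∂z = ∂L/∂h · σ'(z) = 4 × 0.1721 = 0.6886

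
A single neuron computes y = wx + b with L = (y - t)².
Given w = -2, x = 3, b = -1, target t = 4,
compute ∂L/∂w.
∂L/∂w = -66

y = wx + b = (-2)(3) + -1 = -7
∂L/∂y = 2(y - t) = 2(-7 - 4) = -22
∂y/∂w = x = 3
∂L/∂w = ∂L/∂y · ∂y/∂w = -22 × 3 = -66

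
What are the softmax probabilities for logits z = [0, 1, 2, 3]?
p = [0.0321, 0.0871, 0.2369, 0.6439]

exp(z) = [1, 2.718, 7.389, 20.09]
Sum = 31.19
p = [0.0321, 0.0871, 0.2369, 0.6439]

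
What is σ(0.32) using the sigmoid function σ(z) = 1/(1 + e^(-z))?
0.5793

sigmoid(0.32) = 1/(1 + e^(-0.32)) = 1/(1 + 0.7261) = 0.5793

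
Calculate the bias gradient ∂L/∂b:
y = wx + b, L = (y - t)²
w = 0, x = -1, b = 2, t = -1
∂L/∂b = 6

y = wx + b = (0)(-1) + 2 = 2
∂L/∂y = 2(y - t) = 2(2 - -1) = 6
∂y/∂b = 1
∂L/∂b = ∂L/∂y · ∂y/∂b = 6 × 1 = 6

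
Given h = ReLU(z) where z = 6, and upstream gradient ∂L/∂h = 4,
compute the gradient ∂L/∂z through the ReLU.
∂L/∂z = 4

h = ReLU(6) = 6
Since z > 0: ∂h/∂z = 1
∂L/∂z = ∂L/∂h · ∂h/∂z = 4 × 1 = 4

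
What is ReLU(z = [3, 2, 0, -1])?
h = [3, 2, 0, 0]

ReLU applied element-wise: max(0,3)=3, max(0,2)=2, max(0,0)=0, max(0,-1)=0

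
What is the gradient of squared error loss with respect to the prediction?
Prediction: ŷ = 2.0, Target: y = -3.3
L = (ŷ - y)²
∂L/∂ŷ = 10.6

∂L/∂ŷ = 2(ŷ - y) = 2(2.0 - -3.3) = 2(5.3) = 10.6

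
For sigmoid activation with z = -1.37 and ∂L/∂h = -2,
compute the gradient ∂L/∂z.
∂L/∂z = -0.3231

σ(-1.37) = 0.2026
σ'(-1.37) = σ(-1.37)(1 - σ(-1.37)) = 0.2026 × 0.7974 = 0.1616
∂L/∂z = ∂L/∂h · σ'(z) = -2 × 0.1616 = -0.3231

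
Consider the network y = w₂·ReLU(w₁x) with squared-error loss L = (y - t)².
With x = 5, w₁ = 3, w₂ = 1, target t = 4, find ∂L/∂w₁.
∂L/∂w₁ = 110

Forward pass:
z = w₁x = 3×5 = 15
h = ReLU(15) = 15
y = w₂h = 1×15 = 15

Backward pass:
∂L/∂y = 2(y - t) = 2(15 - 4) = 22
∂y/∂h = w₂ = 1
∂h/∂z = 1 (ReLU derivative)
∂z/∂w₁ = x = 5

∂L/∂w₁ = 22 × 1 × 1 × 5 = 110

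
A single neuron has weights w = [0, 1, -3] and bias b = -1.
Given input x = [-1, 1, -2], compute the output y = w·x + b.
y = 6

y = (0)(-1) + (1)(1) + (-3)(-2) + -1 = 6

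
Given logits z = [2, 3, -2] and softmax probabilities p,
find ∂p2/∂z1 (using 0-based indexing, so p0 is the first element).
∂p2/∂z1 = -0.003566

p = softmax(z) = [0.2676, 0.7275, 0.004902]
p2 = 0.004902, p1 = 0.7275

∂p2/∂z1 = -p2 × p1 = -0.004902 × 0.7275 = -0.003566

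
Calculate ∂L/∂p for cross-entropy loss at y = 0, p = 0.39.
∂L/∂p = 1.639

∂L/∂p = -y/p + (1-y)/(1-p) = 0 + 1/0.61 = 1.639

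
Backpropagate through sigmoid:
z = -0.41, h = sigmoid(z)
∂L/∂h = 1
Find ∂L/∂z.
∂L/∂z = 0.2398

σ(-0.41) = 0.3989
σ'(-0.41) = σ(-0.41)(1 - σ(-0.41)) = 0.3989 × 0.6011 = 0.2398
∂L/∂z = ∂L/∂h · σ'(z) = 1 × 0.2398 = 0.2398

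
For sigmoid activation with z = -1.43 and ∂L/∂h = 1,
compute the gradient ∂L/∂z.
∂L/∂z = 0.1558

σ(-1.43) = 0.1931
σ'(-1.43) = σ(-1.43)(1 - σ(-1.43)) = 0.1931 × 0.8069 = 0.1558
∂L/∂z = ∂L/∂h · σ'(z) = 1 × 0.1558 = 0.1558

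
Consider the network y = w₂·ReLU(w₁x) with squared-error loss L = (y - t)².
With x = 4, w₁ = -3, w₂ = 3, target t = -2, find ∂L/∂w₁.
∂L/∂w₁ = 0

Forward pass:
z = w₁x = -3×4 = -12
h = ReLU(-12) = 0
y = w₂h = 3×0 = 0

Backward pass:
∂L/∂y = 2(y - t) = 2(0 - -2) = 4
∂y/∂h = w₂ = 3
∂h/∂z = 0 (ReLU derivative)
∂z/∂w₁ = x = 4

∂L/∂w₁ = 4 × 3 × 0 × 4 = 0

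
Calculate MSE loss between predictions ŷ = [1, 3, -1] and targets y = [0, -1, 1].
MSE = 7

MSE = (1/3)((1-0)² + (3--1)² + (-1-1)²) = (1/3)(1 + 16 + 4) = 7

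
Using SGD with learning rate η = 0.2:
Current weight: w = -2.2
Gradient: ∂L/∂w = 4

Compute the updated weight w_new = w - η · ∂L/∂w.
w_new = -3

w_new = w - η·∂L/∂w = -2.2 - 0.2×(4) = -2.2 - (0.8) = -3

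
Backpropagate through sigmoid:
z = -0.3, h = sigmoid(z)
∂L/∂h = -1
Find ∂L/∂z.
∂L/∂z = -0.2445

σ(-0.3) = 0.4256
σ'(-0.3) = σ(-0.3)(1 - σ(-0.3)) = 0.4256 × 0.5744 = 0.2445
∂L/∂z = ∂L/∂h · σ'(z) = -1 × 0.2445 = -0.2445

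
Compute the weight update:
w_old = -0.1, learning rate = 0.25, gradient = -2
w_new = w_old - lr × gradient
w_new = 0.4

w_new = w - η·∂L/∂w = -0.1 - 0.25×(-2) = -0.1 - (-0.5) = 0.4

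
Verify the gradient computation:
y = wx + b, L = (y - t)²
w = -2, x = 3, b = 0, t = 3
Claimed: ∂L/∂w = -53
Incorrect

y = (-2)(3) + 0 = -6
∂L/∂y = 2(y - t) = 2(-6 - 3) = -18
∂y/∂w = x = 3
∂L/∂w = -18 × 3 = -54

Claimed value: -53
Incorrect: The correct gradient is -54.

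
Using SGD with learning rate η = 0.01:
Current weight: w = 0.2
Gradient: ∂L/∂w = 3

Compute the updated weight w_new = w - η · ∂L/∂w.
w_new = 0.17

w_new = w - η·∂L/∂w = 0.2 - 0.01×(3) = 0.2 - (0.03) = 0.17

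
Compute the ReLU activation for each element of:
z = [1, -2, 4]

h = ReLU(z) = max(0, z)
h = [1, 0, 4]

ReLU applied element-wise: max(0,1)=1, max(0,-2)=0, max(0,4)=4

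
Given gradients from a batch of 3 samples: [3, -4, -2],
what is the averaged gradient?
Average gradient = -1

Average = (1/3)(3 + -4 + -2) = -3/3 = -1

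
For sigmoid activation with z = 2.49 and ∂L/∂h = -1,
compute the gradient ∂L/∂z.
∂L/∂z = -0.0707

σ(2.49) = 0.9234
σ'(2.49) = σ(2.49)(1 - σ(2.49)) = 0.9234 × 0.07656 = 0.0707
∂L/∂z = ∂L/∂h · σ'(z) = -1 × 0.0707 = -0.0707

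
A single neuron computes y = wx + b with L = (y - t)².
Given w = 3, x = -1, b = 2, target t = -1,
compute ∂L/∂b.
∂L/∂b = 0

y = wx + b = (3)(-1) + 2 = -1
∂L/∂y = 2(y - t) = 2(-1 - -1) = 0
∂y/∂b = 1
∂L/∂b = ∂L/∂y · ∂y/∂b = 0 × 1 = 0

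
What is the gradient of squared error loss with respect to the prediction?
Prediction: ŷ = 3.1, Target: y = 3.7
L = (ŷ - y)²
∂L/∂ŷ = -1.2

∂L/∂ŷ = 2(ŷ - y) = 2(3.1 - 3.7) = 2(-0.6) = -1.2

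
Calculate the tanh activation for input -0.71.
-0.6107

tanh(-0.71) = (e^(-0.71) - e^(0.71))/(e^(-0.71) + e^(0.71)) = -0.6107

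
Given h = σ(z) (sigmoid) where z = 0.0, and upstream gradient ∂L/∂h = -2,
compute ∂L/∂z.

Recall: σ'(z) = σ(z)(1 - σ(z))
∂L/∂z = -0.5

σ(0.0) = 0.5
σ'(0.0) = σ(0.0)(1 - σ(0.0)) = 0.5 × 0.5 = 0.25
∂L/∂z = ∂L/∂h · σ'(z) = -2 × 0.25 = -0.5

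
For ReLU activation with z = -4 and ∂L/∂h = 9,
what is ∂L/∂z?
∂L/∂z = 0

h = ReLU(-4) = 0
Since z < 0: ∂h/∂z = 0
∂L/∂z = ∂L/∂h · ∂h/∂z = 9 × 0 = 0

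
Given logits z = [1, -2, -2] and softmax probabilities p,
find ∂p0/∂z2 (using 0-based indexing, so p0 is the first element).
∂p0/∂z2 = -0.04118

p = softmax(z) = [0.9094, 0.04528, 0.04528]
p0 = 0.9094, p2 = 0.04528

∂p0/∂z2 = -p0 × p2 = -0.9094 × 0.04528 = -0.04118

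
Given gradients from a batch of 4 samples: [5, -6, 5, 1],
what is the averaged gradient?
Average gradient = 1.25

Average = (1/4)(5 + -6 + 5 + 1) = 5/4 = 1.25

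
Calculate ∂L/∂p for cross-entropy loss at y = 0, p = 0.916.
∂L/∂p = 11.9

∂L/∂p = -y/p + (1-y)/(1-p) = 0 + 1/0.084 = 11.9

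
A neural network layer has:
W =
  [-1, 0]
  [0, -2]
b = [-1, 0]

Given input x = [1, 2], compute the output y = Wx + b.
y = [-2, -4]

Wx = [-1×1 + 0×2, 0×1 + -2×2]
   = [-1, -4]
y = Wx + b = [-1 + -1, -4 + 0] = [-2, -4]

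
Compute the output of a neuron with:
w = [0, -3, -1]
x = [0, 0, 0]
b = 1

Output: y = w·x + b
y = 1

y = (0)(0) + (-3)(0) + (-1)(0) + 1 = 1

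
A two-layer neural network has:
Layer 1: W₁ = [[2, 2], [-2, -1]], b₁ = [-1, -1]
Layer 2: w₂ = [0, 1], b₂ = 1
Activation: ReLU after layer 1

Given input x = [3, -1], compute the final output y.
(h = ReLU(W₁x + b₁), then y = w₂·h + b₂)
y = 1

Layer 1 pre-activation: z₁ = [3, -6]
After ReLU: h = [3, 0]
Layer 2 output: y = 0×3 + 1×0 + 1 = 1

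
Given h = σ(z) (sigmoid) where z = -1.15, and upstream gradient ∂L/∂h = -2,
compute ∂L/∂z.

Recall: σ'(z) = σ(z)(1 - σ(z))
∂L/∂z = -0.3653

σ(-1.15) = 0.2405
σ'(-1.15) = σ(-1.15)(1 - σ(-1.15)) = 0.2405 × 0.7595 = 0.1827
∂L/∂z = ∂L/∂h · σ'(z) = -2 × 0.1827 = -0.3653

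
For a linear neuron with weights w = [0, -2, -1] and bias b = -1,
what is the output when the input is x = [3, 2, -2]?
y = -3

y = (0)(3) + (-2)(2) + (-1)(-2) + -1 = -3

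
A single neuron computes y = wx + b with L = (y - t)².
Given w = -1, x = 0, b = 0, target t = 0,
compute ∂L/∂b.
∂L/∂b = 0

y = wx + b = (-1)(0) + 0 = 0
∂L/∂y = 2(y - t) = 2(0 - 0) = 0
∂y/∂b = 1
∂L/∂b = ∂L/∂y · ∂y/∂b = 0 × 1 = 0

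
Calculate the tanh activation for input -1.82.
-0.9488

tanh(-1.82) = (e^(-1.82) - e^(1.82))/(e^(-1.82) + e^(1.82)) = -0.9488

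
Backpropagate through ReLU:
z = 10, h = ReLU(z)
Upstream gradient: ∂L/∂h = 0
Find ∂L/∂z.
∂L/∂z = 0

h = ReLU(10) = 10
Since z > 0: ∂h/∂z = 1
∂L/∂z = ∂L/∂h · ∂h/∂z = 0 × 1 = 0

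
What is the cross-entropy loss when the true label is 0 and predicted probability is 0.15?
L = 0.1625

L = -0·log(0.15) - 1·log(0.85) = -log(0.85) = 0.1625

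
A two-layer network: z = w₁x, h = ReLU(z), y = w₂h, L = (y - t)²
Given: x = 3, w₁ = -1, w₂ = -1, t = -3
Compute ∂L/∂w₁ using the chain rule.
∂L/∂w₁ = 0

Forward pass:
z = w₁x = -1×3 = -3
h = ReLU(-3) = 0
y = w₂h = -1×0 = 0

Backward pass:
∂L/∂y = 2(y - t) = 2(0 - -3) = 6
∂y/∂h = w₂ = -1
∂h/∂z = 0 (ReLU derivative)
∂z/∂w₁ = x = 3

∂L/∂w₁ = 6 × -1 × 0 × 3 = 0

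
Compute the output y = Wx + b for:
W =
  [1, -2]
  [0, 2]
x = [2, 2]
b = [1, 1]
y = [-1, 5]

Wx = [1×2 + -2×2, 0×2 + 2×2]
   = [-2, 4]
y = Wx + b = [-2 + 1, 4 + 1] = [-1, 5]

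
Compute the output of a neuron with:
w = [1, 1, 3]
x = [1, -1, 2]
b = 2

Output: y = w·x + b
y = 8

y = (1)(1) + (1)(-1) + (3)(2) + 2 = 8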